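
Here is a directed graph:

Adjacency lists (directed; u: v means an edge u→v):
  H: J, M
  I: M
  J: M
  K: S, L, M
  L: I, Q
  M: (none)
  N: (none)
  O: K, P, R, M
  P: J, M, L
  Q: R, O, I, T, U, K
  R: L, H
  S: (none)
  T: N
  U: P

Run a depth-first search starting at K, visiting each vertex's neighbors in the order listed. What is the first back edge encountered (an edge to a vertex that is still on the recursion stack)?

R→L

DFS from K (visiting each vertex's neighbors in the order listed); mark gray on enter, black on exit:
K gray
  S gray
  S black
  L gray
    I gray
      M gray
      M black
    I black
    Q gray
      R gray
        R→L: L is gray → back edge
First back edge: R → L.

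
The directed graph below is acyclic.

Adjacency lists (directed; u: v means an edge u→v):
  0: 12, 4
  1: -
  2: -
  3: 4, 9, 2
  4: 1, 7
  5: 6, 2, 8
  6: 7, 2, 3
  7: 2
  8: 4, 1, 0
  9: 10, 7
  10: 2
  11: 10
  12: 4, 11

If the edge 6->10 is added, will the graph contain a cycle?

Adding 6→10 creates a cycle iff 10 can already reach 6.
Explore from 10: no path reaches 6. The graph stays acyclic.

No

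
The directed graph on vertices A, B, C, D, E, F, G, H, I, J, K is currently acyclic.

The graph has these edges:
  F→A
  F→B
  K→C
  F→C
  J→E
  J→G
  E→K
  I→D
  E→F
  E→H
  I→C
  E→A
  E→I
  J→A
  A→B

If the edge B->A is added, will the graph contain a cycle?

Yes

Adding B→A creates a cycle iff A can already reach B.
Path from A: A → B.
So A → … → B → A is a cycle.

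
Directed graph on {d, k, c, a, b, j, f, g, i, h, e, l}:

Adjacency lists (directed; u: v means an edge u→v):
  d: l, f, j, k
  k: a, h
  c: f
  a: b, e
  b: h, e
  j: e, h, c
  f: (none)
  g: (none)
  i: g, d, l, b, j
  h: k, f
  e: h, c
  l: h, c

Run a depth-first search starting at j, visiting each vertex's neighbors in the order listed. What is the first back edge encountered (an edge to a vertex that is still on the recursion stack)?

DFS from j (visiting each vertex's neighbors in the order listed); mark gray on enter, black on exit:
j gray
  e gray
    h gray
      k gray
        a gray
          b gray
            b→h: h is gray → back edge
First back edge: b → h.

b→h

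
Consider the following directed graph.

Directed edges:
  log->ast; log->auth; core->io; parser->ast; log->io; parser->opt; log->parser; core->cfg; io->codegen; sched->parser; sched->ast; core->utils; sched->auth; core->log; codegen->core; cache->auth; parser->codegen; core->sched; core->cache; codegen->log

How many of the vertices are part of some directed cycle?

A vertex is on a directed cycle iff it belongs to a strongly connected component of size ≥ 2 (or has a self-loop).
The vertices on cycles are {io, log, core, sched, parser, codegen} — 6 in total.

6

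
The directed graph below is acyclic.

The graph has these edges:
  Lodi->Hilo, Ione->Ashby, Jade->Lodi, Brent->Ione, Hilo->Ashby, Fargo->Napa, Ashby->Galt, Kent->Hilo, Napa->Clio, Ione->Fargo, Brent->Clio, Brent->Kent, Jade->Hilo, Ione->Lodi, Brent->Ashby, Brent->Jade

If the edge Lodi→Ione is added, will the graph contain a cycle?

Adding Lodi→Ione creates a cycle iff Ione can already reach Lodi.
Path from Ione: Ione → Lodi.
So Ione → … → Lodi → Ione is a cycle.

Yes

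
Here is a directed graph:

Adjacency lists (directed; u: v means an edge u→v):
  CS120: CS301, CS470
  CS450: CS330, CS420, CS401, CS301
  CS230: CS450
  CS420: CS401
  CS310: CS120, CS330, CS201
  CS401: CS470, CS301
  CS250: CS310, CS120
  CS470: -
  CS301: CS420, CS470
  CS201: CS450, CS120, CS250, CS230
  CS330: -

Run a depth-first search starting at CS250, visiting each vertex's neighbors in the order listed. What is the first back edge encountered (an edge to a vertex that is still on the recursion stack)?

DFS from CS250 (visiting each vertex's neighbors in the order listed); mark gray on enter, black on exit:
CS250 gray
  CS310 gray
    CS120 gray
      CS301 gray
        CS420 gray
          CS401 gray
            CS470 gray
            CS470 black
            CS401→CS301: CS301 is gray → back edge
First back edge: CS401 → CS301.

CS401->CS301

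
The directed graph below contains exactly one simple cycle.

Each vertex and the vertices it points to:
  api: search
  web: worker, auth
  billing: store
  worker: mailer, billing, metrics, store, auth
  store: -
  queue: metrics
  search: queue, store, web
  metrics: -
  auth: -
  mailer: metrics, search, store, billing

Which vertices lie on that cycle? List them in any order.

DFS with gray/black marking from search:
search gray
  queue gray
    metrics gray
    metrics black
  queue black
  store gray
  store black
  web gray
    worker gray
      mailer gray
        mailer→metrics: metrics black — skip
        mailer→search: search is gray → back edge
Back edge closes the cycle search → web → worker → mailer → search; its vertices are {web, mailer, search, worker}.

web, mailer, search, worker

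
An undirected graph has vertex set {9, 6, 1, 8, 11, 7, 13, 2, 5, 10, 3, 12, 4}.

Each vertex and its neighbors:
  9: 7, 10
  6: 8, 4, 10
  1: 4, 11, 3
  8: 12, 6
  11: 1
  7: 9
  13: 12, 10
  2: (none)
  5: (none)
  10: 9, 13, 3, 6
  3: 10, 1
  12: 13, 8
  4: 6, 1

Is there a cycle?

Yes

DFS, tracking each vertex's parent; an edge to a visited non-parent vertex closes a cycle.
Start from 3:
visit 3 (parent –)
  visit 10 (parent 3)
    visit 9 (parent 10)
      visit 7 (parent 9)
        7–9: parent, skip
      9–10: parent, skip
    visit 13 (parent 10)
      visit 12 (parent 13)
        12–13: parent, skip
        visit 8 (parent 12)
          8–12: parent, skip
          visit 6 (parent 8)
            6–8: parent, skip
            visit 4 (parent 6)
              4–6: parent, skip
              visit 1 (parent 4)
                1–4: parent, skip
                visit 11 (parent 1)
                  11–1: parent, skip
                1–3: 3 visited and ≠ parent → cycle
Cycle: 3 – 10 – 13 – 12 – 8 – 6 – 4 – 1 – 3.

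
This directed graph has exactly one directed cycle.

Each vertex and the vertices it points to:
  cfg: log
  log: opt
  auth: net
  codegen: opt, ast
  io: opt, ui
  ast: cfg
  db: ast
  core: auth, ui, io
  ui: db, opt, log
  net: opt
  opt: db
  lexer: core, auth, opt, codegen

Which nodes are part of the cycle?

DFS with gray/black marking from ast:
ast gray
  cfg gray
    log gray
      opt gray
        db gray
          db→ast: ast is gray → back edge
Back edge closes the cycle ast → cfg → log → opt → db → ast; its vertices are {db, ast, cfg, log, opt}.

db, ast, cfg, log, opt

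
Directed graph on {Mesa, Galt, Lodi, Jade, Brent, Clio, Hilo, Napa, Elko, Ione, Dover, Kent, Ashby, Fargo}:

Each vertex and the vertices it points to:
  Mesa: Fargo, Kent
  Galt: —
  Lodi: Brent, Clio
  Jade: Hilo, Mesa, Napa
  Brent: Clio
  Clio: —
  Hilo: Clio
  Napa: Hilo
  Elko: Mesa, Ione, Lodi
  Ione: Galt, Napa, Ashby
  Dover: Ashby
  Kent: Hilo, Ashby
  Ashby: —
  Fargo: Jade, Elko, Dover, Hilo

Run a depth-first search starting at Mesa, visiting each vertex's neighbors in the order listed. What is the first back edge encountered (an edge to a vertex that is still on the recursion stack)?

Jade->Mesa

DFS from Mesa (visiting each vertex's neighbors in the order listed); mark gray on enter, black on exit:
Mesa gray
  Fargo gray
    Jade gray
      Hilo gray
        Clio gray
        Clio black
      Hilo black
      Jade→Mesa: Mesa is gray → back edge
First back edge: Jade → Mesa.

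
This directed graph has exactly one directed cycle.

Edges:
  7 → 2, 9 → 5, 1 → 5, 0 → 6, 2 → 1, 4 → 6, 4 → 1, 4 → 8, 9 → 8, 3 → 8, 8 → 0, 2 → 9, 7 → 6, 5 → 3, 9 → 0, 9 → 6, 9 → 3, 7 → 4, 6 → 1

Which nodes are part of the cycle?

0, 1, 3, 5, 6, 8

DFS with gray/black marking from 1:
1 gray
  5 gray
    3 gray
      8 gray
        0 gray
          6 gray
            6→1: 1 is gray → back edge
Back edge closes the cycle 1 → 5 → 3 → 8 → 0 → 6 → 1; its vertices are {0, 1, 3, 5, 6, 8}.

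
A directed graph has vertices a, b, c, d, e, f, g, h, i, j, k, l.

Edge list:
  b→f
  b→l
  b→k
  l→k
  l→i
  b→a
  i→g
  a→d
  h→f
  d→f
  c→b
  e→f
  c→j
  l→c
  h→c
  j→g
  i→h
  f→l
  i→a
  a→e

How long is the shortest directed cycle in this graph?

For each vertex v, BFS finds the shortest path from v back to v.
The shortest such closed walk is l → c → b → l, length 3.

3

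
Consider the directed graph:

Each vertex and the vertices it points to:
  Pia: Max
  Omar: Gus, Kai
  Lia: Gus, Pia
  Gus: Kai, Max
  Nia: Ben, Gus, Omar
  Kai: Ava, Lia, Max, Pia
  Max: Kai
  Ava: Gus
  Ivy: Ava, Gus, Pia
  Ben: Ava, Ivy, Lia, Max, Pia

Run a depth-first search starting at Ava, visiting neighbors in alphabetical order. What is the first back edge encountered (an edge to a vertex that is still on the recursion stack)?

Kai->Ava

DFS from Ava (visiting neighbors in alphabetical order); mark gray on enter, black on exit:
Ava gray
  Gus gray
    Kai gray
      Kai→Ava: Ava is gray → back edge
First back edge: Kai → Ava.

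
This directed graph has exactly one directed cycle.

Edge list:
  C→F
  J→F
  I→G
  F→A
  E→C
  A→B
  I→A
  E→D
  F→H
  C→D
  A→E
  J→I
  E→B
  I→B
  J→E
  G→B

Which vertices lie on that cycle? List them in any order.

DFS with gray/black marking from E:
E gray
  B gray
  B black
  D gray
  D black
  C gray
    F gray
      H gray
      H black
      A gray
        A→E: E is gray → back edge
Back edge closes the cycle E → C → F → A → E; its vertices are {A, C, E, F}.

A, C, E, F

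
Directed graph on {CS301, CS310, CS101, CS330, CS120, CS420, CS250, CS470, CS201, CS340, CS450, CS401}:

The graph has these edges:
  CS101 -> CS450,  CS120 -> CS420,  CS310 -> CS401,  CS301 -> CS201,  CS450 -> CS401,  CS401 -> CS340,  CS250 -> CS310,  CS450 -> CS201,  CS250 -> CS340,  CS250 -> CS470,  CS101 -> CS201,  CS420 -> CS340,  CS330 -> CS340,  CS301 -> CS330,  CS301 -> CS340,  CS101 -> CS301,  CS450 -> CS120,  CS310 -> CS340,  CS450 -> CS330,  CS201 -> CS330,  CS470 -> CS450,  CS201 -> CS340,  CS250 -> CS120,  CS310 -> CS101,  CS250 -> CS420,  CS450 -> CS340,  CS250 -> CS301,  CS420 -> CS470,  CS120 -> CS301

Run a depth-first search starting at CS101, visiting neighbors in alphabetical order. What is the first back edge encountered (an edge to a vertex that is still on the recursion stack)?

CS470->CS450

DFS from CS101 (visiting neighbors in alphabetical order); mark gray on enter, black on exit:
CS101 gray
  CS201 gray
    CS330 gray
      CS340 gray
      CS340 black
    CS330 black
    CS201→CS340: CS340 black — skip
  CS201 black
  CS301 gray
    CS301→CS201: CS201 black — skip
    CS301→CS330: CS330 black — skip
    CS301→CS340: CS340 black — skip
  CS301 black
  CS450 gray
    CS120 gray
      CS120→CS301: CS301 black — skip
      CS420 gray
        CS420→CS340: CS340 black — skip
        CS470 gray
          CS470→CS450: CS450 is gray → back edge
First back edge: CS470 → CS450.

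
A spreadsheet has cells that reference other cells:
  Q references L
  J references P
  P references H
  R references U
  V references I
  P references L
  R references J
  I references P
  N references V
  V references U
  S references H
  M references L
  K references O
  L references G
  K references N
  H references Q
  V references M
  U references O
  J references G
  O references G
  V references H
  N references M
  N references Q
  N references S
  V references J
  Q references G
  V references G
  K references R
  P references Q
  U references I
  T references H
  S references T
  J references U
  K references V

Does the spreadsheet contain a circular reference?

No

DFS with white/gray/black marking, starting from H:
H gray
  Q gray
    G gray
    G black
    L gray
      L→G: G black — skip
    L black
  Q black
H black
U gray
  I gray
    P gray
      P→Q: Q black — skip
      P→H: H black — skip
      P→L: L black — skip
    P black
  I black
  O gray
    O→G: G black — skip
  O black
U black
K gray
  R gray
    J gray
      J→P: P black — skip
      J→G: G black — skip
      J→U: U black — skip
    J black
    R→U: U black — skip
  R black
  N gray
    V gray
      V→G: G black — skip
      M gray
        M→L: L black — skip
      M black
      V→I: I black — skip
      V→H: H black — skip
      V→J: J black — skip
      V→U: U black — skip
    V black
    N→M: M black — skip
    N→Q: Q black — skip
    S gray
      S→H: H black — skip
      T gray
        T→H: H black — skip
      T black
    S black
  N black
  K→V: V black — skip
  K→O: O black — skip
K black
Every edge goes to a white or black vertex — no back edge, so the graph is acyclic.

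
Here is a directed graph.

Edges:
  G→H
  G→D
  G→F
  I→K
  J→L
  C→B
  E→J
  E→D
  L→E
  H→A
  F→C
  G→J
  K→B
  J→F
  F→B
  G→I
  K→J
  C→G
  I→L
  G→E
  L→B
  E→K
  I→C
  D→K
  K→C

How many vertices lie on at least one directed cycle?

A vertex is on a directed cycle iff it belongs to a strongly connected component of size ≥ 2 (or has a self-loop).
The vertices on cycles are {C, D, E, F, G, I, J, K, L} — 9 in total.

9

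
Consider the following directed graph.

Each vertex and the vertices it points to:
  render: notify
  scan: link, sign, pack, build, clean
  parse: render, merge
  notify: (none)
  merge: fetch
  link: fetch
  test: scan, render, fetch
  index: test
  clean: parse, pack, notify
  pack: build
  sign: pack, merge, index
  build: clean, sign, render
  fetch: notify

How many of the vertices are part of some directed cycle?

7

A vertex is on a directed cycle iff it belongs to a strongly connected component of size ≥ 2 (or has a self-loop).
The vertices on cycles are {pack, scan, sign, test, build, clean, index} — 7 in total.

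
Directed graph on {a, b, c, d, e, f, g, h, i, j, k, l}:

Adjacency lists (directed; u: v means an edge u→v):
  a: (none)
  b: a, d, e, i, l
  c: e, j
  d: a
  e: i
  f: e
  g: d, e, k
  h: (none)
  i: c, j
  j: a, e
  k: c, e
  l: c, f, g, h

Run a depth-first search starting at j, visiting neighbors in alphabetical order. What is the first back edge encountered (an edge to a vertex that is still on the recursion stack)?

c->e

DFS from j (visiting neighbors in alphabetical order); mark gray on enter, black on exit:
j gray
  a gray
  a black
  e gray
    i gray
      c gray
        c→e: e is gray → back edge
First back edge: c → e.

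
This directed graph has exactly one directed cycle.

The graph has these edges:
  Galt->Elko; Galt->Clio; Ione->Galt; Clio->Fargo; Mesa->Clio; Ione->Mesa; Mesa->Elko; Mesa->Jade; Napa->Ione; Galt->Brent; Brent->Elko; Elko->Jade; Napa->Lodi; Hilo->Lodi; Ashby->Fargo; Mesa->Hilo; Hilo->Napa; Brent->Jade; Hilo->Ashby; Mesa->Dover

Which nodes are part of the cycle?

Hilo, Ione, Mesa, Napa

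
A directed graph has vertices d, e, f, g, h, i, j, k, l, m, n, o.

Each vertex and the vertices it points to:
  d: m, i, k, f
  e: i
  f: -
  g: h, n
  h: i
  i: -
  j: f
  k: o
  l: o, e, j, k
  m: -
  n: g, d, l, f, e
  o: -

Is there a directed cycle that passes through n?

Yes

n is on a cycle iff n can reach itself via ≥1 edge.
n → g → n — yes.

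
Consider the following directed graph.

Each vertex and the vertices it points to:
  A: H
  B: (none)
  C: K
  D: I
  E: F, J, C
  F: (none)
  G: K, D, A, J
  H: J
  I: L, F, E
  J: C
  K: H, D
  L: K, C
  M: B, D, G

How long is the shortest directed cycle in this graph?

4

For each vertex v, BFS finds the shortest path from v back to v.
The shortest such closed walk is K → D → I → L → K, length 4.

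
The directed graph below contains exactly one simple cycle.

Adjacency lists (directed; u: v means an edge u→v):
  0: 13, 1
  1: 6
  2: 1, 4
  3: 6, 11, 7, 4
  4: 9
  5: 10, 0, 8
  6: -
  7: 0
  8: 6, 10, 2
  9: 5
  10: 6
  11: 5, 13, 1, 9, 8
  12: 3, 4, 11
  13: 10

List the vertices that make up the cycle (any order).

2, 4, 5, 8, 9

DFS with gray/black marking from 5:
5 gray
  10 gray
    6 gray
    6 black
  10 black
  0 gray
    13 gray
      13→10: 10 black — skip
    13 black
    1 gray
      1→6: 6 black — skip
    1 black
  0 black
  8 gray
    8→6: 6 black — skip
    8→10: 10 black — skip
    2 gray
      2→1: 1 black — skip
      4 gray
        9 gray
          9→5: 5 is gray → back edge
Back edge closes the cycle 5 → 8 → 2 → 4 → 9 → 5; its vertices are {2, 4, 5, 8, 9}.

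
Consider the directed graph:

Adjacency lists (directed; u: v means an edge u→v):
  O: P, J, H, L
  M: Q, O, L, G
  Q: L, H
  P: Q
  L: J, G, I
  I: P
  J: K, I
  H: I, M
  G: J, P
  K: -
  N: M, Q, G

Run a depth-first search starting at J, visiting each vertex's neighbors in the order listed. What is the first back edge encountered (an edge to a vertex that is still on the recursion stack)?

L→J

DFS from J (visiting each vertex's neighbors in the order listed); mark gray on enter, black on exit:
J gray
  K gray
  K black
  I gray
    P gray
      Q gray
        L gray
          L→J: J is gray → back edge
First back edge: L → J.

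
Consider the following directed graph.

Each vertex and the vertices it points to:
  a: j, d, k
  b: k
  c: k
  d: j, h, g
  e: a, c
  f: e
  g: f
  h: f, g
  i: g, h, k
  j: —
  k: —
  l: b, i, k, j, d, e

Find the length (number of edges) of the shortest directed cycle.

5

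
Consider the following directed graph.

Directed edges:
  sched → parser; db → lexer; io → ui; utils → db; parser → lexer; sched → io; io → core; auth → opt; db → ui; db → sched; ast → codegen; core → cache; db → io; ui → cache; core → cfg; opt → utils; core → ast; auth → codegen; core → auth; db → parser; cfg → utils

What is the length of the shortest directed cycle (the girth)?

5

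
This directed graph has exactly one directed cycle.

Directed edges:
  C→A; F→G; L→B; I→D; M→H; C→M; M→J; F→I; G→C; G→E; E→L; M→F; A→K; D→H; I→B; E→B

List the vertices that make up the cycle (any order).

C, F, G, M

DFS with gray/black marking from G:
G gray
  E gray
    L gray
      B gray
      B black
    L black
    E→B: B black — skip
  E black
  C gray
    M gray
      F gray
        F→G: G is gray → back edge
Back edge closes the cycle G → C → M → F → G; its vertices are {C, F, G, M}.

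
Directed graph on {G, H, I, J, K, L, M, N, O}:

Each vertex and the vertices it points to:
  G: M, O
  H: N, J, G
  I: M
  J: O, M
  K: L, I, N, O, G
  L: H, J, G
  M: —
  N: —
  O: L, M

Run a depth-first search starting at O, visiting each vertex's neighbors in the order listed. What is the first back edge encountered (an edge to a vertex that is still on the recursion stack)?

DFS from O (visiting each vertex's neighbors in the order listed); mark gray on enter, black on exit:
O gray
  L gray
    H gray
      N gray
      N black
      J gray
        J→O: O is gray → back edge
First back edge: J → O.

J->O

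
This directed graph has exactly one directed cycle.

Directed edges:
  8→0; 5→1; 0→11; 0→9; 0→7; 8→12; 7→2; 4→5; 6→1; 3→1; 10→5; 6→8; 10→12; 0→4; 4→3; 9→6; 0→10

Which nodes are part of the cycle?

0, 6, 8, 9

DFS with gray/black marking from 8:
8 gray
  12 gray
  12 black
  0 gray
    7 gray
      2 gray
      2 black
    7 black
    10 gray
      10→12: 12 black — skip
      5 gray
        1 gray
        1 black
      5 black
    10 black
    9 gray
      6 gray
        6→8: 8 is gray → back edge
Back edge closes the cycle 8 → 0 → 9 → 6 → 8; its vertices are {0, 6, 8, 9}.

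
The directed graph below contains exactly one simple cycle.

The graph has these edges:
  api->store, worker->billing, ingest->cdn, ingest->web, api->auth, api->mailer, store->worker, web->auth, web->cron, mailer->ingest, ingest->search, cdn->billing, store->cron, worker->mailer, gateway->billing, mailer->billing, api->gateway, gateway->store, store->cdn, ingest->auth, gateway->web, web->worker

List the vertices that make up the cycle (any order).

web, ingest, mailer, worker

DFS with gray/black marking from mailer:
mailer gray
  billing gray
  billing black
  ingest gray
    web gray
      auth gray
      auth black
      cron gray
      cron black
      worker gray
        worker→billing: billing black — skip
        worker→mailer: mailer is gray → back edge
Back edge closes the cycle mailer → ingest → web → worker → mailer; its vertices are {web, ingest, mailer, worker}.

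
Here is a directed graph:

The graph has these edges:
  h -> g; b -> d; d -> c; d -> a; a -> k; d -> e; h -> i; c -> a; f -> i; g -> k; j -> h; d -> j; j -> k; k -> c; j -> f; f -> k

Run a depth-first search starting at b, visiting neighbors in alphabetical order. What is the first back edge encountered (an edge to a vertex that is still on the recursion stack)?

DFS from b (visiting neighbors in alphabetical order); mark gray on enter, black on exit:
b gray
  d gray
    a gray
      k gray
        c gray
          c→a: a is gray → back edge
First back edge: c → a.

c→a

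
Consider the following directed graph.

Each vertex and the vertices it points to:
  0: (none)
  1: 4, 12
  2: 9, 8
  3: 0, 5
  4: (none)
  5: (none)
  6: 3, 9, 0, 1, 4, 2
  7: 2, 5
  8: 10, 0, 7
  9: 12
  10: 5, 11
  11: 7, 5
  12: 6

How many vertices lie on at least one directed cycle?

A vertex is on a directed cycle iff it belongs to a strongly connected component of size ≥ 2 (or has a self-loop).
The vertices on cycles are {1, 2, 6, 7, 8, 9, 10, 11, 12} — 9 in total.

9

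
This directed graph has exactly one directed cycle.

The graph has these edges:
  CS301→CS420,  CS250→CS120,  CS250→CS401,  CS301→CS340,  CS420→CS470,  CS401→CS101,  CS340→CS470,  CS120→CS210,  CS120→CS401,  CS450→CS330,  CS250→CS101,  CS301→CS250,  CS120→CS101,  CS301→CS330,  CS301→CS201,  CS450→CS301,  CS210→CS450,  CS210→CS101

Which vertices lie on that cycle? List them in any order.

CS120, CS210, CS250, CS301, CS450

DFS with gray/black marking from CS450:
CS450 gray
  CS330 gray
  CS330 black
  CS301 gray
    CS301→CS330: CS330 black — skip
    CS201 gray
    CS201 black
    CS250 gray
      CS101 gray
      CS101 black
      CS120 gray
        CS120→CS101: CS101 black — skip
        CS401 gray
          CS401→CS101: CS101 black — skip
        CS401 black
        CS210 gray
          CS210→CS101: CS101 black — skip
          CS210→CS450: CS450 is gray → back edge
Back edge closes the cycle CS450 → CS301 → CS250 → CS120 → CS210 → CS450; its vertices are {CS120, CS210, CS250, CS301, CS450}.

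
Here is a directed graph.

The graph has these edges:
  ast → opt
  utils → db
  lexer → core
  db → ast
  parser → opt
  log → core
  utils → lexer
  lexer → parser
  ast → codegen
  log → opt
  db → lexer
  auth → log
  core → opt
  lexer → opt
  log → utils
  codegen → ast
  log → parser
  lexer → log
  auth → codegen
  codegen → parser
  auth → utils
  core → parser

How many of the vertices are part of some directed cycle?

6

A vertex is on a directed cycle iff it belongs to a strongly connected component of size ≥ 2 (or has a self-loop).
The vertices on cycles are {db, ast, log, lexer, utils, codegen} — 6 in total.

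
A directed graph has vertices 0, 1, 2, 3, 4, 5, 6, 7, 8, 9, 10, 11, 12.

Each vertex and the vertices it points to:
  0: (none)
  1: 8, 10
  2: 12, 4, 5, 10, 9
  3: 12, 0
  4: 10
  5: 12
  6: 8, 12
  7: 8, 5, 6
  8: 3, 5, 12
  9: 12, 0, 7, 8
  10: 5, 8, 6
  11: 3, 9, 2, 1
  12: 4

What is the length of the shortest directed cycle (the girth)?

For each vertex v, BFS finds the shortest path from v back to v.
The shortest such closed walk is 4 → 10 → 8 → 12 → 4, length 4.

4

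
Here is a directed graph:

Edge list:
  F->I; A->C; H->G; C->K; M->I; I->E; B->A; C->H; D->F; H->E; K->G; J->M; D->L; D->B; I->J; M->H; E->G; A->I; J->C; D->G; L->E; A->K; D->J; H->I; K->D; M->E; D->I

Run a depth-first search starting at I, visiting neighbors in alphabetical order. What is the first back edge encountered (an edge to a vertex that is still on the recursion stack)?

H→I

DFS from I (visiting neighbors in alphabetical order); mark gray on enter, black on exit:
I gray
  E gray
    G gray
    G black
  E black
  J gray
    C gray
      H gray
        H→E: E black — skip
        H→G: G black — skip
        H→I: I is gray → back edge
First back edge: H → I.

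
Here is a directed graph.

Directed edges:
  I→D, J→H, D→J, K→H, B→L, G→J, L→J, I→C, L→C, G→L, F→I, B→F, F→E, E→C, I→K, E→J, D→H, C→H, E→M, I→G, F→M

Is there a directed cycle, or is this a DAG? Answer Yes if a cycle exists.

No

DFS with white/gray/black marking, starting from F:
F gray
  M gray
  M black
  I gray
    K gray
      H gray
      H black
    K black
    D gray
      D→H: H black — skip
      J gray
        J→H: H black — skip
      J black
    D black
    C gray
      C→H: H black — skip
    C black
    G gray
      L gray
        L→J: J black — skip
        L→C: C black — skip
      L black
      G→J: J black — skip
    G black
  I black
  E gray
    E→M: M black — skip
    E→J: J black — skip
    E→C: C black — skip
  E black
F black
B gray
  B→F: F black — skip
  B→L: L black — skip
B black
Every edge goes to a white or black vertex — no back edge, so the graph is acyclic.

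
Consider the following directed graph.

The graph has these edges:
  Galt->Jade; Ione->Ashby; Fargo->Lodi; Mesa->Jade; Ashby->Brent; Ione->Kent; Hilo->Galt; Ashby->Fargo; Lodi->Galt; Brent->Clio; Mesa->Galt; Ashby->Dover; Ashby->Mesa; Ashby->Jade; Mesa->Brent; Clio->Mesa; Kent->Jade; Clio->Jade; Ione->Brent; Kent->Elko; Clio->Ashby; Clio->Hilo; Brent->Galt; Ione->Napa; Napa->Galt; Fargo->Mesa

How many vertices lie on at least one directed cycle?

A vertex is on a directed cycle iff it belongs to a strongly connected component of size ≥ 2 (or has a self-loop).
The vertices on cycles are {Clio, Mesa, Ashby, Brent, Fargo} — 5 in total.

5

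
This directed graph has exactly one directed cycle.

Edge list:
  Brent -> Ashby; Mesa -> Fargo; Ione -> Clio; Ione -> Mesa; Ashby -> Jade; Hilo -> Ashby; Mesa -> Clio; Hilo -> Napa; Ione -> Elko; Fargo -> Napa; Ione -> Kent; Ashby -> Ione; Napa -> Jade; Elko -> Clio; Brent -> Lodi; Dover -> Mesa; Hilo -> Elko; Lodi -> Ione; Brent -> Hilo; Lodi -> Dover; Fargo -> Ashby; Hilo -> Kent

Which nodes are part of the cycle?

Ione, Mesa, Ashby, Fargo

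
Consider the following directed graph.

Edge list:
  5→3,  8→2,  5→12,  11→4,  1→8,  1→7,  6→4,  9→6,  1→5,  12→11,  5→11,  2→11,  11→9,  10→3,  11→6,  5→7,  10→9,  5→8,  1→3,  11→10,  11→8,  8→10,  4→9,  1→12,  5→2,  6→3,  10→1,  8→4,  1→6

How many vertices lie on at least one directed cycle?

10

A vertex is on a directed cycle iff it belongs to a strongly connected component of size ≥ 2 (or has a self-loop).
The vertices on cycles are {1, 2, 4, 5, 6, 8, 9, 10, 11, 12} — 10 in total.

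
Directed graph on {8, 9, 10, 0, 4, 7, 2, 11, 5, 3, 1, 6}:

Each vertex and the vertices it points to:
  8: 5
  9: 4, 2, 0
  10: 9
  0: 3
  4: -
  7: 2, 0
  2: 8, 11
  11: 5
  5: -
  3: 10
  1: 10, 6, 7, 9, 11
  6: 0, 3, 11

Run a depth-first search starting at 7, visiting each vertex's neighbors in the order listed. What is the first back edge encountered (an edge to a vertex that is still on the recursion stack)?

DFS from 7 (visiting each vertex's neighbors in the order listed); mark gray on enter, black on exit:
7 gray
  2 gray
    8 gray
      5 gray
      5 black
    8 black
    11 gray
      11→5: 5 black — skip
    11 black
  2 black
  0 gray
    3 gray
      10 gray
        9 gray
          4 gray
          4 black
          9→2: 2 black — skip
          9→0: 0 is gray → back edge
First back edge: 9 → 0.

9->0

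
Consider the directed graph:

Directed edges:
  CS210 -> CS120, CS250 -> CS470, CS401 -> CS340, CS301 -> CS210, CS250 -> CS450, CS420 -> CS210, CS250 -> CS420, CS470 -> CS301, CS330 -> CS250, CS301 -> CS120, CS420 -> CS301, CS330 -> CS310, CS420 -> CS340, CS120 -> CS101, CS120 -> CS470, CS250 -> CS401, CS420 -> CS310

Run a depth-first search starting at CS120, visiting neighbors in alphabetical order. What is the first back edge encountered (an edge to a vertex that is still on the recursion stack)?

DFS from CS120 (visiting neighbors in alphabetical order); mark gray on enter, black on exit:
CS120 gray
  CS101 gray
  CS101 black
  CS470 gray
    CS301 gray
      CS301→CS120: CS120 is gray → back edge
First back edge: CS301 → CS120.

CS301→CS120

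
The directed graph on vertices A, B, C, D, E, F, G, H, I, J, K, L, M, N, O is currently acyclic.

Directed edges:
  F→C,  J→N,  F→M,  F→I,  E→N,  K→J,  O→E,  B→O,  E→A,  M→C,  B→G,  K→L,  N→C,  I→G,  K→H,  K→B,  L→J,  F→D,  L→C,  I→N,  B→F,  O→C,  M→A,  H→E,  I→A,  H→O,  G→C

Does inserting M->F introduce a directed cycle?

Yes

Adding M→F creates a cycle iff F can already reach M.
Path from F: F → M.
So F → … → M → F is a cycle.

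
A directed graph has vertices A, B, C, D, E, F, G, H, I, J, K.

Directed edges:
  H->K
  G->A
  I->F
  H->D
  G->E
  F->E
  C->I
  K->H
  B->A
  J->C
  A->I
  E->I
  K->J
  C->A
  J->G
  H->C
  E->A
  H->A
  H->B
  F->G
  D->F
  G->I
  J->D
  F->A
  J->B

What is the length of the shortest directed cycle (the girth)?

For each vertex v, BFS finds the shortest path from v back to v.
The shortest such closed walk is H → K → H, length 2.

2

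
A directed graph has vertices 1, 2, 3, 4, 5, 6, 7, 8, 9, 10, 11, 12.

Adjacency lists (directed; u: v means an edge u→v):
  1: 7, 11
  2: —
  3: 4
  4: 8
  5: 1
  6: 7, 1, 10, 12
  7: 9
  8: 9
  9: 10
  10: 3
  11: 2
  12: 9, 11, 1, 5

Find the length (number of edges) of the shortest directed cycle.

5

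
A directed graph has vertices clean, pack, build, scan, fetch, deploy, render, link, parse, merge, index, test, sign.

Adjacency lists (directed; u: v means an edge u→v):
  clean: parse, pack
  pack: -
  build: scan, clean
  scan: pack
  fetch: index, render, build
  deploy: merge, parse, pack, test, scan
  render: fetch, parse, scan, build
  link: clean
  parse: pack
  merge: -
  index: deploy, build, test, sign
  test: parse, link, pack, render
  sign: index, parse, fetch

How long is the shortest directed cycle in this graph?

For each vertex v, BFS finds the shortest path from v back to v.
The shortest such closed walk is index → sign → index, length 2.

2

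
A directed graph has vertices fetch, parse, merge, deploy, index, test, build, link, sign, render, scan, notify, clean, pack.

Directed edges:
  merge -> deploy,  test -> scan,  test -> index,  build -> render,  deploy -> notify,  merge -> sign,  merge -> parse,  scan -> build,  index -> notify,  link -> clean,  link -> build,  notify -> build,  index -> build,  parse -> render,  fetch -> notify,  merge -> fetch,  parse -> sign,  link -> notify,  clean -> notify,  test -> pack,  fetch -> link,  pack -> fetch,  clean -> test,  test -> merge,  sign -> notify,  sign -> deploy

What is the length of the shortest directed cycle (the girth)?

5

For each vertex v, BFS finds the shortest path from v back to v.
The shortest such closed walk is test → merge → fetch → link → clean → test, length 5.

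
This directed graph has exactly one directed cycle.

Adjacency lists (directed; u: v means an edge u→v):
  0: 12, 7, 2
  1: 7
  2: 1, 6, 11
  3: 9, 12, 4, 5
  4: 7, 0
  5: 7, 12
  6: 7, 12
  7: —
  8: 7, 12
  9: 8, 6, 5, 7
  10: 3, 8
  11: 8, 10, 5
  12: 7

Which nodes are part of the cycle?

DFS with gray/black marking from 2:
2 gray
  1 gray
    7 gray
    7 black
  1 black
  6 gray
    6→7: 7 black — skip
    12 gray
      12→7: 7 black — skip
    12 black
  6 black
  11 gray
    8 gray
      8→7: 7 black — skip
      8→12: 12 black — skip
    8 black
    10 gray
      3 gray
        9 gray
          9→8: 8 black — skip
          9→6: 6 black — skip
          5 gray
            5→7: 7 black — skip
            5→12: 12 black — skip
          5 black
          9→7: 7 black — skip
        9 black
        3→12: 12 black — skip
        4 gray
          4→7: 7 black — skip
          0 gray
            0→12: 12 black — skip
            0→7: 7 black — skip
            0→2: 2 is gray → back edge
Back edge closes the cycle 2 → 11 → 10 → 3 → 4 → 0 → 2; its vertices are {0, 2, 3, 4, 10, 11}.

0, 2, 3, 4, 10, 11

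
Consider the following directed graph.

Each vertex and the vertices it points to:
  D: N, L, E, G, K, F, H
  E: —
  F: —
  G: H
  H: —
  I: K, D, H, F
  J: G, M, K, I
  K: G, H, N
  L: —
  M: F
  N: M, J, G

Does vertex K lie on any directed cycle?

Yes

K is on a cycle iff K can reach itself via ≥1 edge.
K → N → J → K — yes.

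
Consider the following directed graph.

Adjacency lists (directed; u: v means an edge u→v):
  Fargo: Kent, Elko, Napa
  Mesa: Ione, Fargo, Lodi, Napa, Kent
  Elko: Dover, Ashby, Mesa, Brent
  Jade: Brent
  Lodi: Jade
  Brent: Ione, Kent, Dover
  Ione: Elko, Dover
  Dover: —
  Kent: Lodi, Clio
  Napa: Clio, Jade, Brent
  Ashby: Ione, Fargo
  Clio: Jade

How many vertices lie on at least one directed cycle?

A vertex is on a directed cycle iff it belongs to a strongly connected component of size ≥ 2 (or has a self-loop).
The vertices on cycles are {Clio, Elko, Ione, Jade, Kent, Lodi, Mesa, Napa, Ashby, Brent, Fargo} — 11 in total.

11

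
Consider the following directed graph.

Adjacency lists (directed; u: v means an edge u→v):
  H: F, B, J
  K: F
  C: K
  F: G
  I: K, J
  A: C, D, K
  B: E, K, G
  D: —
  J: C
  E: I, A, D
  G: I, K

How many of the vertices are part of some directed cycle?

6

A vertex is on a directed cycle iff it belongs to a strongly connected component of size ≥ 2 (or has a self-loop).
The vertices on cycles are {C, F, G, I, J, K} — 6 in total.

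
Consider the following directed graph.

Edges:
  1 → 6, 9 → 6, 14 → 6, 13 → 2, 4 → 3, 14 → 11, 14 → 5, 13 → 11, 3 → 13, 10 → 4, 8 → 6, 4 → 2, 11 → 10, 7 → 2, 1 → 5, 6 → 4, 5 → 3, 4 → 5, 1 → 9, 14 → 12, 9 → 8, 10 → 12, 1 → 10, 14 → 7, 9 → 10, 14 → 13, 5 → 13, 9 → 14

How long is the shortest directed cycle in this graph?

5

For each vertex v, BFS finds the shortest path from v back to v.
The shortest such closed walk is 13 → 11 → 10 → 4 → 5 → 13, length 5.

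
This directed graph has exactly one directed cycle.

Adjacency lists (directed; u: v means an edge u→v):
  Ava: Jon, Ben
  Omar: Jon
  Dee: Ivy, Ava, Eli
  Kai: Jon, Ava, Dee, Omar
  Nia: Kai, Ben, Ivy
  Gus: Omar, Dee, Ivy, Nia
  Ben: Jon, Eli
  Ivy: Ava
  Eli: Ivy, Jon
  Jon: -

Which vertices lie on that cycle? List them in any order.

Ava, Ben, Eli, Ivy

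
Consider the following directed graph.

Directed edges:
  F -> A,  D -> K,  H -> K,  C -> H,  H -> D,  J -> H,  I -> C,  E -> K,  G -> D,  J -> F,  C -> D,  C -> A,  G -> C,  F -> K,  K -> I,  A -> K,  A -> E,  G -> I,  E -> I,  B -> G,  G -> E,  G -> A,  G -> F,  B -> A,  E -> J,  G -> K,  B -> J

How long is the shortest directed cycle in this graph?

4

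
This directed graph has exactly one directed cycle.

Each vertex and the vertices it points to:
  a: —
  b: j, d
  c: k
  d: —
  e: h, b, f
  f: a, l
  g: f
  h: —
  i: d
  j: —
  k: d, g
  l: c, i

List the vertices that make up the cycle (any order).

c, f, g, k, l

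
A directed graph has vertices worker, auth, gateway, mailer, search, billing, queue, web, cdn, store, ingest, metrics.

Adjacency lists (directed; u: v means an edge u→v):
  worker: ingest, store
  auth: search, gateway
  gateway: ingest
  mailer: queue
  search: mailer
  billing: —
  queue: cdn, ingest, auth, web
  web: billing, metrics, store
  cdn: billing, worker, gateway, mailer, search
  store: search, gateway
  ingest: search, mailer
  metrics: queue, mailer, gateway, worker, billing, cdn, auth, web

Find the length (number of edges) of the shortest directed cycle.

2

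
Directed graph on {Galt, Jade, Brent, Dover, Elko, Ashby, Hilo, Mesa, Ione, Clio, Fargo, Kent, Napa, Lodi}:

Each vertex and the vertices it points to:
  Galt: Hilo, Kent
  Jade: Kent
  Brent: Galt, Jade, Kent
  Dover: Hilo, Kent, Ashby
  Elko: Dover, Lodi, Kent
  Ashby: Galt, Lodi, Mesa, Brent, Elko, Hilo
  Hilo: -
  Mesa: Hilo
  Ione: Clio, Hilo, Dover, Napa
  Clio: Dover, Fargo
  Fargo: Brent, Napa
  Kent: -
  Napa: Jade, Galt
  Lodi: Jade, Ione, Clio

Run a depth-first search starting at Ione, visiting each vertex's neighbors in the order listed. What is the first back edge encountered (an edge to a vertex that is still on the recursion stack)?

DFS from Ione (visiting each vertex's neighbors in the order listed); mark gray on enter, black on exit:
Ione gray
  Clio gray
    Dover gray
      Hilo gray
      Hilo black
      Kent gray
      Kent black
      Ashby gray
        Galt gray
          Galt→Hilo: Hilo black — skip
          Galt→Kent: Kent black — skip
        Galt black
        Lodi gray
          Jade gray
            Jade→Kent: Kent black — skip
          Jade black
          Lodi→Ione: Ione is gray → back edge
First back edge: Lodi → Ione.

Lodi→Ione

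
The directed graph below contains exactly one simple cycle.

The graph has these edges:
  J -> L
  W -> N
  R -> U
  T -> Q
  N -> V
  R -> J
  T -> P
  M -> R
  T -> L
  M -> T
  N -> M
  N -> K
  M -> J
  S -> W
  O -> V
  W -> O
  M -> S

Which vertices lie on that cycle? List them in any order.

M, N, S, W

DFS with gray/black marking from M:
M gray
  R gray
    U gray
    U black
    J gray
      L gray
      L black
    J black
  R black
  M→J: J black — skip
  S gray
    W gray
      O gray
        V gray
        V black
      O black
      N gray
        N→M: M is gray → back edge
Back edge closes the cycle M → S → W → N → M; its vertices are {M, N, S, W}.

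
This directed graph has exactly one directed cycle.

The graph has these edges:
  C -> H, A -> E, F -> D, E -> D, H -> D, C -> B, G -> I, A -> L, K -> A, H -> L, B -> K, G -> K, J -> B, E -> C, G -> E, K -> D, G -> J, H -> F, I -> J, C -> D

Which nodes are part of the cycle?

A, B, C, E, K

DFS with gray/black marking from K:
K gray
  D gray
  D black
  A gray
    E gray
      C gray
        C→D: D black — skip
        H gray
          F gray
            F→D: D black — skip
          F black
          L gray
          L black
          H→D: D black — skip
        H black
        B gray
          B→K: K is gray → back edge
Back edge closes the cycle K → A → E → C → B → K; its vertices are {A, B, C, E, K}.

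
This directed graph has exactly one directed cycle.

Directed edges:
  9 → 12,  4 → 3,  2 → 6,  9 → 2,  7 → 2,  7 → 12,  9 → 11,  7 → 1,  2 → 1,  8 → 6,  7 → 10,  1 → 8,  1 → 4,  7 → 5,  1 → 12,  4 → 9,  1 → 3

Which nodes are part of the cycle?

1, 2, 4, 9

DFS with gray/black marking from 1:
1 gray
  12 gray
  12 black
  4 gray
    3 gray
    3 black
    9 gray
      11 gray
      11 black
      2 gray
        6 gray
        6 black
        2→1: 1 is gray → back edge
Back edge closes the cycle 1 → 4 → 9 → 2 → 1; its vertices are {1, 2, 4, 9}.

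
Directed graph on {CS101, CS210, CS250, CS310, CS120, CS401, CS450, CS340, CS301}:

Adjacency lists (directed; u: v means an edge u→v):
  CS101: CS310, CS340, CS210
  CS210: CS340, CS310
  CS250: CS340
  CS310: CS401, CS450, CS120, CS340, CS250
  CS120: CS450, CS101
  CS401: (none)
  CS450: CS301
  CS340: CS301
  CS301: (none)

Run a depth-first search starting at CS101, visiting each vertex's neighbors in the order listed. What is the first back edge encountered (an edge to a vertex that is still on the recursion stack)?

CS120→CS101

DFS from CS101 (visiting each vertex's neighbors in the order listed); mark gray on enter, black on exit:
CS101 gray
  CS310 gray
    CS401 gray
    CS401 black
    CS450 gray
      CS301 gray
      CS301 black
    CS450 black
    CS120 gray
      CS120→CS450: CS450 black — skip
      CS120→CS101: CS101 is gray → back edge
First back edge: CS120 → CS101.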